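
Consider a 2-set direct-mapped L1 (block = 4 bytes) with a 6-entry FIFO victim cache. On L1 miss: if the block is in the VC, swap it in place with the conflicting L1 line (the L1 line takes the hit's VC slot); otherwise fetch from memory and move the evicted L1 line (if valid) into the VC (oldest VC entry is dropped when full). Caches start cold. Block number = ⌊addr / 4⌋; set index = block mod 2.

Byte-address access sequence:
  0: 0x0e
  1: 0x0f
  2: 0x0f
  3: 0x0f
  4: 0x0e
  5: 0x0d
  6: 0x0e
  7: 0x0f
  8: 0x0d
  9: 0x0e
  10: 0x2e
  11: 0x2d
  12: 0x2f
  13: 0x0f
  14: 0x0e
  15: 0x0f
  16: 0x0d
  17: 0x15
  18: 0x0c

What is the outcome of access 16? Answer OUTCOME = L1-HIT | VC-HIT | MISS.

#0 0xe→b3/s1 MISS; vc=[]
#1 0xf→b3/s1 L1-HIT; vc=[]
#2 0xf→b3/s1 L1-HIT; vc=[]
#3 0xf→b3/s1 L1-HIT; vc=[]
#4 0xe→b3/s1 L1-HIT; vc=[]
#5 0xd→b3/s1 L1-HIT; vc=[]
#6 0xe→b3/s1 L1-HIT; vc=[]
#7 0xf→b3/s1 L1-HIT; vc=[]
#8 0xd→b3/s1 L1-HIT; vc=[]
#9 0xe→b3/s1 L1-HIT; vc=[]
#10 0x2e→b11/s1 MISS; vc=[3]
#11 0x2d→b11/s1 L1-HIT; vc=[3]
#12 0x2f→b11/s1 L1-HIT; vc=[3]
#13 0xf→b3/s1 VC-HIT; vc=[11]
#14 0xe→b3/s1 L1-HIT; vc=[11]
#15 0xf→b3/s1 L1-HIT; vc=[11]
#16 0xd→b3/s1 L1-HIT; vc=[11]
#17 0x15→b5/s1 MISS; vc=[11,3]
#18 0xc→b3/s1 VC-HIT; vc=[11,5]

OUTCOME = L1-HIT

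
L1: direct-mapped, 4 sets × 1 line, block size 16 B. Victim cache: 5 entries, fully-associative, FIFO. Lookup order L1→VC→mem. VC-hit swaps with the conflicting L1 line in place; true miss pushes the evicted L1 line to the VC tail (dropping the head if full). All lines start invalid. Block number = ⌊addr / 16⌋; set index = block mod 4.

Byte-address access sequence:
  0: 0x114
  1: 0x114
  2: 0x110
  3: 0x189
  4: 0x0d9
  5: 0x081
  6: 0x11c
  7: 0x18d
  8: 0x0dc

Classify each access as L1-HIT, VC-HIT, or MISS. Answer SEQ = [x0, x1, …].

#0 0x114→b17/s1 MISS; vc=[]
#1 0x114→b17/s1 L1-HIT; vc=[]
#2 0x110→b17/s1 L1-HIT; vc=[]
#3 0x189→b24/s0 MISS; vc=[]
#4 0xd9→b13/s1 MISS; vc=[17]
#5 0x81→b8/s0 MISS; vc=[17,24]
#6 0x11c→b17/s1 VC-HIT; vc=[13,24]
#7 0x18d→b24/s0 VC-HIT; vc=[13,8]
#8 0xdc→b13/s1 VC-HIT; vc=[17,8]

SEQ = [MISS, L1-HIT, L1-HIT, MISS, MISS, MISS, VC-HIT, VC-HIT, VC-HIT]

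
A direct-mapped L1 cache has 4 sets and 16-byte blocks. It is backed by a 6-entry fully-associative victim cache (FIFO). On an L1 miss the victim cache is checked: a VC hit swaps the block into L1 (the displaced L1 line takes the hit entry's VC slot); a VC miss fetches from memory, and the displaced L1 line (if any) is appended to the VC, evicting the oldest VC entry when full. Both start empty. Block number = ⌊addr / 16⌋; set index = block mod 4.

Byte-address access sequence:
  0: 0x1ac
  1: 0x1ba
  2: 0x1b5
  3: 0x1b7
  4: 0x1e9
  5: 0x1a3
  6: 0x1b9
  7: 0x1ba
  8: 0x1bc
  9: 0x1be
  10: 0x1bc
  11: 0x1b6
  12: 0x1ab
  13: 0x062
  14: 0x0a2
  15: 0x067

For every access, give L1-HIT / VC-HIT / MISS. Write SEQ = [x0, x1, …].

SEQ = [MISS, MISS, L1-HIT, L1-HIT, MISS, VC-HIT, L1-HIT, L1-HIT, L1-HIT, L1-HIT, L1-HIT, L1-HIT, L1-HIT, MISS, MISS, VC-HIT]

0: 0x1ac (blk 26, set 2) → MISS  vc=[]
1: 0x1ba (blk 27, set 3) → MISS  vc=[]
2: 0x1b5 (blk 27, set 3) → L1-HIT  vc=[]
3: 0x1b7 (blk 27, set 3) → L1-HIT  vc=[]
4: 0x1e9 (blk 30, set 2) → MISS  vc=[26]
5: 0x1a3 (blk 26, set 2) → VC-HIT  vc=[30]
6: 0x1b9 (blk 27, set 3) → L1-HIT  vc=[30]
7: 0x1ba (blk 27, set 3) → L1-HIT  vc=[30]
8: 0x1bc (blk 27, set 3) → L1-HIT  vc=[30]
9: 0x1be (blk 27, set 3) → L1-HIT  vc=[30]
10: 0x1bc (blk 27, set 3) → L1-HIT  vc=[30]
11: 0x1b6 (blk 27, set 3) → L1-HIT  vc=[30]
12: 0x1ab (blk 26, set 2) → L1-HIT  vc=[30]
13: 0x62 (blk 6, set 2) → MISS  vc=[30, 26]
14: 0xa2 (blk 10, set 2) → MISS  vc=[30, 26, 6]
15: 0x67 (blk 6, set 2) → VC-HIT  vc=[30, 26, 10]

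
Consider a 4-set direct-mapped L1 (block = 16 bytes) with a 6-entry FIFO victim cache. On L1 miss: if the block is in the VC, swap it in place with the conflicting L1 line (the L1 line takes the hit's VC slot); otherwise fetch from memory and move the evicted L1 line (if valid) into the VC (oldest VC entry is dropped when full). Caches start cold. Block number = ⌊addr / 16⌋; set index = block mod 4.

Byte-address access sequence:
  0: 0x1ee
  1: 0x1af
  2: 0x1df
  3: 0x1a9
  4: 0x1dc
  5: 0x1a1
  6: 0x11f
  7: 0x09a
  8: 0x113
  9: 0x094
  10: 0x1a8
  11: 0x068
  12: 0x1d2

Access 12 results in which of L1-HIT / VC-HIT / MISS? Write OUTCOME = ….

#0 0x1ee→b30/s2 MISS; vc=[]
#1 0x1af→b26/s2 MISS; vc=[30]
#2 0x1df→b29/s1 MISS; vc=[30]
#3 0x1a9→b26/s2 L1-HIT; vc=[30]
#4 0x1dc→b29/s1 L1-HIT; vc=[30]
#5 0x1a1→b26/s2 L1-HIT; vc=[30]
#6 0x11f→b17/s1 MISS; vc=[30,29]
#7 0x9a→b9/s1 MISS; vc=[30,29,17]
#8 0x113→b17/s1 VC-HIT; vc=[30,29,9]
#9 0x94→b9/s1 VC-HIT; vc=[30,29,17]
#10 0x1a8→b26/s2 L1-HIT; vc=[30,29,17]
#11 0x68→b6/s2 MISS; vc=[30,29,17,26]
#12 0x1d2→b29/s1 VC-HIT; vc=[30,9,17,26]

OUTCOME = VC-HIT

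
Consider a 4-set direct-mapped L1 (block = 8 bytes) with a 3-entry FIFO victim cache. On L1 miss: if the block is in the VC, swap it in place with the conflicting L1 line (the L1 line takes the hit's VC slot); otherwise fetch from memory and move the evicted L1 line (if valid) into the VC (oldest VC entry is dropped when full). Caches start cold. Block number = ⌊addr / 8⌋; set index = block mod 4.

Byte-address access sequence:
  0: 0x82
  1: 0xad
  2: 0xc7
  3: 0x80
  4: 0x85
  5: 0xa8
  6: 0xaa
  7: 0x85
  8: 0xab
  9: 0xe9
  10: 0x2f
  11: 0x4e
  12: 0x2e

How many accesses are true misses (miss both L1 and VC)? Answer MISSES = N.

MISSES = 6

#0 0x82→b16/s0 MISS; vc=[]
#1 0xad→b21/s1 MISS; vc=[]
#2 0xc7→b24/s0 MISS; vc=[16]
#3 0x80→b16/s0 VC-HIT; vc=[24]
#4 0x85→b16/s0 L1-HIT; vc=[24]
#5 0xa8→b21/s1 L1-HIT; vc=[24]
#6 0xaa→b21/s1 L1-HIT; vc=[24]
#7 0x85→b16/s0 L1-HIT; vc=[24]
#8 0xab→b21/s1 L1-HIT; vc=[24]
#9 0xe9→b29/s1 MISS; vc=[24,21]
#10 0x2f→b5/s1 MISS; vc=[24,21,29]
#11 0x4e→b9/s1 MISS; vc=[21,29,5]
#12 0x2e→b5/s1 VC-HIT; vc=[21,29,9]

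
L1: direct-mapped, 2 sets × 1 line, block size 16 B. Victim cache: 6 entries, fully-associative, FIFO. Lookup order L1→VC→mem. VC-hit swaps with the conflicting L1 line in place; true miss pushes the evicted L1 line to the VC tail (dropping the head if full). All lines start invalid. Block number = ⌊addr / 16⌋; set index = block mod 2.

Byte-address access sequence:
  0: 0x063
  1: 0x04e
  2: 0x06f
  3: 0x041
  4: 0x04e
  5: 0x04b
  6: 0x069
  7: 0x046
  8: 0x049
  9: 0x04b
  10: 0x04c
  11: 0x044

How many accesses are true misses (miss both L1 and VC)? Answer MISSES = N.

#0 0x63→b6/s0 MISS; vc=[]
#1 0x4e→b4/s0 MISS; vc=[6]
#2 0x6f→b6/s0 VC-HIT; vc=[4]
#3 0x41→b4/s0 VC-HIT; vc=[6]
#4 0x4e→b4/s0 L1-HIT; vc=[6]
#5 0x4b→b4/s0 L1-HIT; vc=[6]
#6 0x69→b6/s0 VC-HIT; vc=[4]
#7 0x46→b4/s0 VC-HIT; vc=[6]
#8 0x49→b4/s0 L1-HIT; vc=[6]
#9 0x4b→b4/s0 L1-HIT; vc=[6]
#10 0x4c→b4/s0 L1-HIT; vc=[6]
#11 0x44→b4/s0 L1-HIT; vc=[6]

MISSES = 2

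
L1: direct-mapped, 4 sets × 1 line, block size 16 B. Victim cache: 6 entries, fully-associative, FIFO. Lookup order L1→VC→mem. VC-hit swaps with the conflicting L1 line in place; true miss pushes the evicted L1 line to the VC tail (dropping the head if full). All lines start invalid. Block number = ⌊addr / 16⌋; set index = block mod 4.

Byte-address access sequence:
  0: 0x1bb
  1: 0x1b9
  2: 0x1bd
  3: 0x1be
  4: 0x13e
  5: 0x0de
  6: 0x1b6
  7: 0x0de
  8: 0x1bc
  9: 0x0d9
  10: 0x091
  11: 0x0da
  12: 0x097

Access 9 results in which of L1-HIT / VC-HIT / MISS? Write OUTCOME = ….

OUTCOME = L1-HIT

0: 0x1bb (blk 27, set 3) → MISS  vc=[]
1: 0x1b9 (blk 27, set 3) → L1-HIT  vc=[]
2: 0x1bd (blk 27, set 3) → L1-HIT  vc=[]
3: 0x1be (blk 27, set 3) → L1-HIT  vc=[]
4: 0x13e (blk 19, set 3) → MISS  vc=[27]
5: 0xde (blk 13, set 1) → MISS  vc=[27]
6: 0x1b6 (blk 27, set 3) → VC-HIT  vc=[19]
7: 0xde (blk 13, set 1) → L1-HIT  vc=[19]
8: 0x1bc (blk 27, set 3) → L1-HIT  vc=[19]
9: 0xd9 (blk 13, set 1) → L1-HIT  vc=[19]
10: 0x91 (blk 9, set 1) → MISS  vc=[19, 13]
11: 0xda (blk 13, set 1) → VC-HIT  vc=[19, 9]
12: 0x97 (blk 9, set 1) → VC-HIT  vc=[19, 13]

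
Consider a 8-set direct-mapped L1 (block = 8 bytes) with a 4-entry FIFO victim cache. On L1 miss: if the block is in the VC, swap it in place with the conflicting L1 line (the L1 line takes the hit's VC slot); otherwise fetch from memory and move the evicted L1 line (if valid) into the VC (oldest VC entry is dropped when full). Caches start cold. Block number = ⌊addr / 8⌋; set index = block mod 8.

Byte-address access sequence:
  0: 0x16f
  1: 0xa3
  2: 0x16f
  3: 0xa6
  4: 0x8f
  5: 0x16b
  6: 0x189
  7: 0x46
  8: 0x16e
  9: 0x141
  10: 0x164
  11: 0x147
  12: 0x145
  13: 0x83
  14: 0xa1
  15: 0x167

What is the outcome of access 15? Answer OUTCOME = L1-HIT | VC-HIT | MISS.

  [0] addr=0x16f blk=45 s=5: MISS | VC []
  [1] addr=0xa3 blk=20 s=4: MISS | VC []
  [2] addr=0x16f blk=45 s=5: L1-HIT | VC []
  [3] addr=0xa6 blk=20 s=4: L1-HIT | VC []
  [4] addr=0x8f blk=17 s=1: MISS | VC []
  [5] addr=0x16b blk=45 s=5: L1-HIT | VC []
  [6] addr=0x189 blk=49 s=1: MISS | VC [17]
  [7] addr=0x46 blk=8 s=0: MISS | VC [17]
  [8] addr=0x16e blk=45 s=5: L1-HIT | VC [17]
  [9] addr=0x141 blk=40 s=0: MISS | VC [17, 8]
  [10] addr=0x164 blk=44 s=4: MISS | VC [17, 8, 20]
  [11] addr=0x147 blk=40 s=0: L1-HIT | VC [17, 8, 20]
  [12] addr=0x145 blk=40 s=0: L1-HIT | VC [17, 8, 20]
  [13] addr=0x83 blk=16 s=0: MISS | VC [17, 8, 20, 40]
  [14] addr=0xa1 blk=20 s=4: VC-HIT | VC [17, 8, 44, 40]
  [15] addr=0x167 blk=44 s=4: VC-HIT | VC [17, 8, 20, 40]

OUTCOME = VC-HIT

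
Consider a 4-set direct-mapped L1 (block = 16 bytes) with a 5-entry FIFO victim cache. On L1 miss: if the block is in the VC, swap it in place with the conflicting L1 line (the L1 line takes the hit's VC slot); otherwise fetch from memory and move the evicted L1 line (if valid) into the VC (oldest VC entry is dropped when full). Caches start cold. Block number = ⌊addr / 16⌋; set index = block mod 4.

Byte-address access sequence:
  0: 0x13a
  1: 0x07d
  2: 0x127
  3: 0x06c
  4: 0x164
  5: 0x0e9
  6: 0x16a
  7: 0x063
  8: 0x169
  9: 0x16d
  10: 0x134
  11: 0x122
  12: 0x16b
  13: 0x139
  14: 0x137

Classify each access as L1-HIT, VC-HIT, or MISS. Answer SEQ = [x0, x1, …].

SEQ = [MISS, MISS, MISS, MISS, MISS, MISS, VC-HIT, VC-HIT, VC-HIT, L1-HIT, VC-HIT, VC-HIT, VC-HIT, L1-HIT, L1-HIT]

#0 0x13a→b19/s3 MISS; vc=[]
#1 0x7d→b7/s3 MISS; vc=[19]
#2 0x127→b18/s2 MISS; vc=[19]
#3 0x6c→b6/s2 MISS; vc=[19,18]
#4 0x164→b22/s2 MISS; vc=[19,18,6]
#5 0xe9→b14/s2 MISS; vc=[19,18,6,22]
#6 0x16a→b22/s2 VC-HIT; vc=[19,18,6,14]
#7 0x63→b6/s2 VC-HIT; vc=[19,18,22,14]
#8 0x169→b22/s2 VC-HIT; vc=[19,18,6,14]
#9 0x16d→b22/s2 L1-HIT; vc=[19,18,6,14]
#10 0x134→b19/s3 VC-HIT; vc=[7,18,6,14]
#11 0x122→b18/s2 VC-HIT; vc=[7,22,6,14]
#12 0x16b→b22/s2 VC-HIT; vc=[7,18,6,14]
#13 0x139→b19/s3 L1-HIT; vc=[7,18,6,14]
#14 0x137→b19/s3 L1-HIT; vc=[7,18,6,14]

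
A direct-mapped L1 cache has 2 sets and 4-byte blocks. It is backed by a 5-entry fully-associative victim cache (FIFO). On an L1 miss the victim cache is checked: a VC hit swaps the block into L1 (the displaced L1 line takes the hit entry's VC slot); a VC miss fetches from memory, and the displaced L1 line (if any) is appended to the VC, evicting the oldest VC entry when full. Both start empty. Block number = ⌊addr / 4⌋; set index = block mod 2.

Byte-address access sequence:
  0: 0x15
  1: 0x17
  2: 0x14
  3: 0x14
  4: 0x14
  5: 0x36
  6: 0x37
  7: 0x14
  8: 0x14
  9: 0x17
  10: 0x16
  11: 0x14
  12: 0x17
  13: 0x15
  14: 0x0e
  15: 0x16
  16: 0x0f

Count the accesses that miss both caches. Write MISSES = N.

0: 0x15 (blk 5, set 1) → MISS  vc=[]
1: 0x17 (blk 5, set 1) → L1-HIT  vc=[]
2: 0x14 (blk 5, set 1) → L1-HIT  vc=[]
3: 0x14 (blk 5, set 1) → L1-HIT  vc=[]
4: 0x14 (blk 5, set 1) → L1-HIT  vc=[]
5: 0x36 (blk 13, set 1) → MISS  vc=[5]
6: 0x37 (blk 13, set 1) → L1-HIT  vc=[5]
7: 0x14 (blk 5, set 1) → VC-HIT  vc=[13]
8: 0x14 (blk 5, set 1) → L1-HIT  vc=[13]
9: 0x17 (blk 5, set 1) → L1-HIT  vc=[13]
10: 0x16 (blk 5, set 1) → L1-HIT  vc=[13]
11: 0x14 (blk 5, set 1) → L1-HIT  vc=[13]
12: 0x17 (blk 5, set 1) → L1-HIT  vc=[13]
13: 0x15 (blk 5, set 1) → L1-HIT  vc=[13]
14: 0xe (blk 3, set 1) → MISS  vc=[13, 5]
15: 0x16 (blk 5, set 1) → VC-HIT  vc=[13, 3]
16: 0xf (blk 3, set 1) → VC-HIT  vc=[13, 5]

MISSES = 3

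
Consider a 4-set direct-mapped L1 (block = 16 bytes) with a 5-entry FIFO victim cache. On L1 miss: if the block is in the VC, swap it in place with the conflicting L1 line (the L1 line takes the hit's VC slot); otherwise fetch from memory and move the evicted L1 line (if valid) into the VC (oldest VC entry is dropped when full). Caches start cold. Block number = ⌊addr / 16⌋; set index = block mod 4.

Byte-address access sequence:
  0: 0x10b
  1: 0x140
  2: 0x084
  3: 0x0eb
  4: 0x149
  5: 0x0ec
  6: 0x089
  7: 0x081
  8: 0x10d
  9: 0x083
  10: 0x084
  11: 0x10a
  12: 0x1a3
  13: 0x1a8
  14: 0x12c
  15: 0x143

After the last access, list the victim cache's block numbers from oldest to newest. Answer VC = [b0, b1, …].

0: 0x10b (blk 16, set 0) → MISS  vc=[]
1: 0x140 (blk 20, set 0) → MISS  vc=[16]
2: 0x84 (blk 8, set 0) → MISS  vc=[16, 20]
3: 0xeb (blk 14, set 2) → MISS  vc=[16, 20]
4: 0x149 (blk 20, set 0) → VC-HIT  vc=[16, 8]
5: 0xec (blk 14, set 2) → L1-HIT  vc=[16, 8]
6: 0x89 (blk 8, set 0) → VC-HIT  vc=[16, 20]
7: 0x81 (blk 8, set 0) → L1-HIT  vc=[16, 20]
8: 0x10d (blk 16, set 0) → VC-HIT  vc=[8, 20]
9: 0x83 (blk 8, set 0) → VC-HIT  vc=[16, 20]
10: 0x84 (blk 8, set 0) → L1-HIT  vc=[16, 20]
11: 0x10a (blk 16, set 0) → VC-HIT  vc=[8, 20]
12: 0x1a3 (blk 26, set 2) → MISS  vc=[8, 20, 14]
13: 0x1a8 (blk 26, set 2) → L1-HIT  vc=[8, 20, 14]
14: 0x12c (blk 18, set 2) → MISS  vc=[8, 20, 14, 26]
15: 0x143 (blk 20, set 0) → VC-HIT  vc=[8, 16, 14, 26]

VC = [8, 16, 14, 26]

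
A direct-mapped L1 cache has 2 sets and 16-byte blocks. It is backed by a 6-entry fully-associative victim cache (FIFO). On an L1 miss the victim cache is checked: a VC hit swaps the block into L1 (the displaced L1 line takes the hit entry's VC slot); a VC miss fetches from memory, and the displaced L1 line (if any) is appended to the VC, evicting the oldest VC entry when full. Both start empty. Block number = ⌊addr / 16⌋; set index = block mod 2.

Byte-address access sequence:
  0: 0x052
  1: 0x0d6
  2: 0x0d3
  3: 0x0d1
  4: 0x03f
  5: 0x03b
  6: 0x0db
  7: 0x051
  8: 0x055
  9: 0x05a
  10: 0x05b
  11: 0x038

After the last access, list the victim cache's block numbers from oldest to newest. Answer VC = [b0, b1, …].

#0 0x52→b5/s1 MISS; vc=[]
#1 0xd6→b13/s1 MISS; vc=[5]
#2 0xd3→b13/s1 L1-HIT; vc=[5]
#3 0xd1→b13/s1 L1-HIT; vc=[5]
#4 0x3f→b3/s1 MISS; vc=[5,13]
#5 0x3b→b3/s1 L1-HIT; vc=[5,13]
#6 0xdb→b13/s1 VC-HIT; vc=[5,3]
#7 0x51→b5/s1 VC-HIT; vc=[13,3]
#8 0x55→b5/s1 L1-HIT; vc=[13,3]
#9 0x5a→b5/s1 L1-HIT; vc=[13,3]
#10 0x5b→b5/s1 L1-HIT; vc=[13,3]
#11 0x38→b3/s1 VC-HIT; vc=[13,5]

VC = [13, 5]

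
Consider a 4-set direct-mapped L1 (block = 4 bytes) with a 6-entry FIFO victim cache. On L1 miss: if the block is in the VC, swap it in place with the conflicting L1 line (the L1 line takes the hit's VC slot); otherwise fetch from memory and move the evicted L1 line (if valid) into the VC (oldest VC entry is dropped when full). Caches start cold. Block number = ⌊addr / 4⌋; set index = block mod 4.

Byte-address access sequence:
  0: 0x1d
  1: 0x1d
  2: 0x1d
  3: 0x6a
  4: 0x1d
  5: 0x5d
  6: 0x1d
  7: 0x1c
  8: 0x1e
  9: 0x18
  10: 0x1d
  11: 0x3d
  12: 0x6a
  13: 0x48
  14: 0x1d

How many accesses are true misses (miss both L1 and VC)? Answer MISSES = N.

MISSES = 6

  [0] addr=0x1d blk=7 s=3: MISS | VC []
  [1] addr=0x1d blk=7 s=3: L1-HIT | VC []
  [2] addr=0x1d blk=7 s=3: L1-HIT | VC []
  [3] addr=0x6a blk=26 s=2: MISS | VC []
  [4] addr=0x1d blk=7 s=3: L1-HIT | VC []
  [5] addr=0x5d blk=23 s=3: MISS | VC [7]
  [6] addr=0x1d blk=7 s=3: VC-HIT | VC [23]
  [7] addr=0x1c blk=7 s=3: L1-HIT | VC [23]
  [8] addr=0x1e blk=7 s=3: L1-HIT | VC [23]
  [9] addr=0x18 blk=6 s=2: MISS | VC [23, 26]
  [10] addr=0x1d blk=7 s=3: L1-HIT | VC [23, 26]
  [11] addr=0x3d blk=15 s=3: MISS | VC [23, 26, 7]
  [12] addr=0x6a blk=26 s=2: VC-HIT | VC [23, 6, 7]
  [13] addr=0x48 blk=18 s=2: MISS | VC [23, 6, 7, 26]
  [14] addr=0x1d blk=7 s=3: VC-HIT | VC [23, 6, 15, 26]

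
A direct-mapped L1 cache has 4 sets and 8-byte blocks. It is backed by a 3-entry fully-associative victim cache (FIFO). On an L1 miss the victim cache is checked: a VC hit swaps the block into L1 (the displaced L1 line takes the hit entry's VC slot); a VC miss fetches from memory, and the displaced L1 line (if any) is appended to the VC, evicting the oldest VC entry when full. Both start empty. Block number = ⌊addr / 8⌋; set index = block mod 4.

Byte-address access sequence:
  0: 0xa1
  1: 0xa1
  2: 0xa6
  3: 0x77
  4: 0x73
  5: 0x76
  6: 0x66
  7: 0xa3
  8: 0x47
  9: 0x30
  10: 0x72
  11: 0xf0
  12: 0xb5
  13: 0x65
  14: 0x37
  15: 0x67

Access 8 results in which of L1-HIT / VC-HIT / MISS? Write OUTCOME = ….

OUTCOME = MISS

  [0] addr=0xa1 blk=20 s=0: MISS | VC []
  [1] addr=0xa1 blk=20 s=0: L1-HIT | VC []
  [2] addr=0xa6 blk=20 s=0: L1-HIT | VC []
  [3] addr=0x77 blk=14 s=2: MISS | VC []
  [4] addr=0x73 blk=14 s=2: L1-HIT | VC []
  [5] addr=0x76 blk=14 s=2: L1-HIT | VC []
  [6] addr=0x66 blk=12 s=0: MISS | VC [20]
  [7] addr=0xa3 blk=20 s=0: VC-HIT | VC [12]
  [8] addr=0x47 blk=8 s=0: MISS | VC [12, 20]
  [9] addr=0x30 blk=6 s=2: MISS | VC [12, 20, 14]
  [10] addr=0x72 blk=14 s=2: VC-HIT | VC [12, 20, 6]
  [11] addr=0xf0 blk=30 s=2: MISS | VC [20, 6, 14]
  [12] addr=0xb5 blk=22 s=2: MISS | VC [6, 14, 30]
  [13] addr=0x65 blk=12 s=0: MISS | VC [14, 30, 8]
  [14] addr=0x37 blk=6 s=2: MISS | VC [30, 8, 22]
  [15] addr=0x67 blk=12 s=0: L1-HIT | VC [30, 8, 22]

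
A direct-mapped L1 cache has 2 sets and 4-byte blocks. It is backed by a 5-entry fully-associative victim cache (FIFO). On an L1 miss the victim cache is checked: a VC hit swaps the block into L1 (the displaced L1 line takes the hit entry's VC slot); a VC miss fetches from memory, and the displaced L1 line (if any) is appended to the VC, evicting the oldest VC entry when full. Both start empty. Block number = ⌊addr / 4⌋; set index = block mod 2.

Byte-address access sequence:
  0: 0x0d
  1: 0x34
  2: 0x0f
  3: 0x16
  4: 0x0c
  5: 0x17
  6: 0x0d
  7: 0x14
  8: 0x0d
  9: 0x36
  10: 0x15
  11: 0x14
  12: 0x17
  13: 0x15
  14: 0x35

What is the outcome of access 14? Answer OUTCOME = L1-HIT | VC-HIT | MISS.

OUTCOME = VC-HIT

  [0] addr=0xd blk=3 s=1: MISS | VC []
  [1] addr=0x34 blk=13 s=1: MISS | VC [3]
  [2] addr=0xf blk=3 s=1: VC-HIT | VC [13]
  [3] addr=0x16 blk=5 s=1: MISS | VC [13, 3]
  [4] addr=0xc blk=3 s=1: VC-HIT | VC [13, 5]
  [5] addr=0x17 blk=5 s=1: VC-HIT | VC [13, 3]
  [6] addr=0xd blk=3 s=1: VC-HIT | VC [13, 5]
  [7] addr=0x14 blk=5 s=1: VC-HIT | VC [13, 3]
  [8] addr=0xd blk=3 s=1: VC-HIT | VC [13, 5]
  [9] addr=0x36 blk=13 s=1: VC-HIT | VC [3, 5]
  [10] addr=0x15 blk=5 s=1: VC-HIT | VC [3, 13]
  [11] addr=0x14 blk=5 s=1: L1-HIT | VC [3, 13]
  [12] addr=0x17 blk=5 s=1: L1-HIT | VC [3, 13]
  [13] addr=0x15 blk=5 s=1: L1-HIT | VC [3, 13]
  [14] addr=0x35 blk=13 s=1: VC-HIT | VC [3, 5]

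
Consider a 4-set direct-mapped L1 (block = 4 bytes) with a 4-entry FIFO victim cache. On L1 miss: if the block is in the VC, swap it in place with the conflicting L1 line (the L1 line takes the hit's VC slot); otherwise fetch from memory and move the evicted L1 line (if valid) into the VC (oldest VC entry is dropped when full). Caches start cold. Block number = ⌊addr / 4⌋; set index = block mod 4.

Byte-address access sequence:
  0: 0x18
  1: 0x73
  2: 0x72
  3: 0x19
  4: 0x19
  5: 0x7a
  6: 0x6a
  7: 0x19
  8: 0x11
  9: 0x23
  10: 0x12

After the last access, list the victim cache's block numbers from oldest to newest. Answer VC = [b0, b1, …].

VC = [26, 30, 28, 8]

#0 0x18→b6/s2 MISS; vc=[]
#1 0x73→b28/s0 MISS; vc=[]
#2 0x72→b28/s0 L1-HIT; vc=[]
#3 0x19→b6/s2 L1-HIT; vc=[]
#4 0x19→b6/s2 L1-HIT; vc=[]
#5 0x7a→b30/s2 MISS; vc=[6]
#6 0x6a→b26/s2 MISS; vc=[6,30]
#7 0x19→b6/s2 VC-HIT; vc=[26,30]
#8 0x11→b4/s0 MISS; vc=[26,30,28]
#9 0x23→b8/s0 MISS; vc=[26,30,28,4]
#10 0x12→b4/s0 VC-HIT; vc=[26,30,28,8]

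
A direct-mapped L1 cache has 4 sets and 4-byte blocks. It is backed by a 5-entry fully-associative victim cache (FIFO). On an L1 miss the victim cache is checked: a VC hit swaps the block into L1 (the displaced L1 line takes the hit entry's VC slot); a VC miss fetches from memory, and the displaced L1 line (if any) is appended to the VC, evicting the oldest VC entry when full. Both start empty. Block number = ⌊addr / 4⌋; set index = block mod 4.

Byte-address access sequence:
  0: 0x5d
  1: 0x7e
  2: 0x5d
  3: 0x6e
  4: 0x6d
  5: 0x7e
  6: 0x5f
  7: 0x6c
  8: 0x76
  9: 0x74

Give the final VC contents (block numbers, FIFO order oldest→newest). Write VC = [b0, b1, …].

#0 0x5d→b23/s3 MISS; vc=[]
#1 0x7e→b31/s3 MISS; vc=[23]
#2 0x5d→b23/s3 VC-HIT; vc=[31]
#3 0x6e→b27/s3 MISS; vc=[31,23]
#4 0x6d→b27/s3 L1-HIT; vc=[31,23]
#5 0x7e→b31/s3 VC-HIT; vc=[27,23]
#6 0x5f→b23/s3 VC-HIT; vc=[27,31]
#7 0x6c→b27/s3 VC-HIT; vc=[23,31]
#8 0x76→b29/s1 MISS; vc=[23,31]
#9 0x74→b29/s1 L1-HIT; vc=[23,31]

VC = [23, 31]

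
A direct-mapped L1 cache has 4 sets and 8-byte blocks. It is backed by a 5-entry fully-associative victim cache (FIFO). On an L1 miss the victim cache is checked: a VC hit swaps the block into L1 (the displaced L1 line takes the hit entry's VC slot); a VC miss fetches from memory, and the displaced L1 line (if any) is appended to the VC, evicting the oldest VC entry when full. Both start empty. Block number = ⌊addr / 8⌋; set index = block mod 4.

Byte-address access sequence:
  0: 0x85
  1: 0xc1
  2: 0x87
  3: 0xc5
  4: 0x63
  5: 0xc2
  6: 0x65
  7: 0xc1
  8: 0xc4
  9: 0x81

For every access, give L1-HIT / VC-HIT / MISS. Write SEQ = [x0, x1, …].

#0 0x85→b16/s0 MISS; vc=[]
#1 0xc1→b24/s0 MISS; vc=[16]
#2 0x87→b16/s0 VC-HIT; vc=[24]
#3 0xc5→b24/s0 VC-HIT; vc=[16]
#4 0x63→b12/s0 MISS; vc=[16,24]
#5 0xc2→b24/s0 VC-HIT; vc=[16,12]
#6 0x65→b12/s0 VC-HIT; vc=[16,24]
#7 0xc1→b24/s0 VC-HIT; vc=[16,12]
#8 0xc4→b24/s0 L1-HIT; vc=[16,12]
#9 0x81→b16/s0 VC-HIT; vc=[24,12]

SEQ = [MISS, MISS, VC-HIT, VC-HIT, MISS, VC-HIT, VC-HIT, VC-HIT, L1-HIT, VC-HIT]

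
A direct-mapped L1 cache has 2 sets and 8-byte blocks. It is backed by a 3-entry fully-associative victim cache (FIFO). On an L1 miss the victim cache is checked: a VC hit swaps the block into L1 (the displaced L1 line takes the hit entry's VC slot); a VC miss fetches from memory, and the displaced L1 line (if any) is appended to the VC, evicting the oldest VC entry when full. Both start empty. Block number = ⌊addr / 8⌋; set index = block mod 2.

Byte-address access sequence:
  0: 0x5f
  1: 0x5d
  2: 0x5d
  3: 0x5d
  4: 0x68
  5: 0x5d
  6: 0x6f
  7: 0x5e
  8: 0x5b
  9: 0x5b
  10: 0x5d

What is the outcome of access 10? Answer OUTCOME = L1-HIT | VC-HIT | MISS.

OUTCOME = L1-HIT

#0 0x5f→b11/s1 MISS; vc=[]
#1 0x5d→b11/s1 L1-HIT; vc=[]
#2 0x5d→b11/s1 L1-HIT; vc=[]
#3 0x5d→b11/s1 L1-HIT; vc=[]
#4 0x68→b13/s1 MISS; vc=[11]
#5 0x5d→b11/s1 VC-HIT; vc=[13]
#6 0x6f→b13/s1 VC-HIT; vc=[11]
#7 0x5e→b11/s1 VC-HIT; vc=[13]
#8 0x5b→b11/s1 L1-HIT; vc=[13]
#9 0x5b→b11/s1 L1-HIT; vc=[13]
#10 0x5d→b11/s1 L1-HIT; vc=[13]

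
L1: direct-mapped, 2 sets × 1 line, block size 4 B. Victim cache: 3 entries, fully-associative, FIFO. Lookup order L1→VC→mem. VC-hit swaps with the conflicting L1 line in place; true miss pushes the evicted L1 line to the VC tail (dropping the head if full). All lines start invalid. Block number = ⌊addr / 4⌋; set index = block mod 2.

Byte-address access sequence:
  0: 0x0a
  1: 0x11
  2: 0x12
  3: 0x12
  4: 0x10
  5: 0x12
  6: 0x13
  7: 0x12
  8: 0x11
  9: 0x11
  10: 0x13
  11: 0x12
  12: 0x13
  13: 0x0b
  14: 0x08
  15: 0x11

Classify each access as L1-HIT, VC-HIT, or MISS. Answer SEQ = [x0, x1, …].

SEQ = [MISS, MISS, L1-HIT, L1-HIT, L1-HIT, L1-HIT, L1-HIT, L1-HIT, L1-HIT, L1-HIT, L1-HIT, L1-HIT, L1-HIT, VC-HIT, L1-HIT, VC-HIT]

  [0] addr=0xa blk=2 s=0: MISS | VC []
  [1] addr=0x11 blk=4 s=0: MISS | VC [2]
  [2] addr=0x12 blk=4 s=0: L1-HIT | VC [2]
  [3] addr=0x12 blk=4 s=0: L1-HIT | VC [2]
  [4] addr=0x10 blk=4 s=0: L1-HIT | VC [2]
  [5] addr=0x12 blk=4 s=0: L1-HIT | VC [2]
  [6] addr=0x13 blk=4 s=0: L1-HIT | VC [2]
  [7] addr=0x12 blk=4 s=0: L1-HIT | VC [2]
  [8] addr=0x11 blk=4 s=0: L1-HIT | VC [2]
  [9] addr=0x11 blk=4 s=0: L1-HIT | VC [2]
  [10] addr=0x13 blk=4 s=0: L1-HIT | VC [2]
  [11] addr=0x12 blk=4 s=0: L1-HIT | VC [2]
  [12] addr=0x13 blk=4 s=0: L1-HIT | VC [2]
  [13] addr=0xb blk=2 s=0: VC-HIT | VC [4]
  [14] addr=0x8 blk=2 s=0: L1-HIT | VC [4]
  [15] addr=0x11 blk=4 s=0: VC-HIT | VC [2]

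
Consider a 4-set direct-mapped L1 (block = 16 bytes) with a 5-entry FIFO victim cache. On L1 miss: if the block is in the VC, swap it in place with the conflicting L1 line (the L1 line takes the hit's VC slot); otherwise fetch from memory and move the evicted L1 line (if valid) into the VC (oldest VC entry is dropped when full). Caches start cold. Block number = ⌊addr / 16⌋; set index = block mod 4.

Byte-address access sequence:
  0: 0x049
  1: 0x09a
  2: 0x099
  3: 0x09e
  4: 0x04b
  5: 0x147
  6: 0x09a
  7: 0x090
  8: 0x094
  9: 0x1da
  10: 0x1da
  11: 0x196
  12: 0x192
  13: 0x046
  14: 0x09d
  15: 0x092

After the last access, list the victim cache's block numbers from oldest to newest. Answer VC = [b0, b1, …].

#0 0x49→b4/s0 MISS; vc=[]
#1 0x9a→b9/s1 MISS; vc=[]
#2 0x99→b9/s1 L1-HIT; vc=[]
#3 0x9e→b9/s1 L1-HIT; vc=[]
#4 0x4b→b4/s0 L1-HIT; vc=[]
#5 0x147→b20/s0 MISS; vc=[4]
#6 0x9a→b9/s1 L1-HIT; vc=[4]
#7 0x90→b9/s1 L1-HIT; vc=[4]
#8 0x94→b9/s1 L1-HIT; vc=[4]
#9 0x1da→b29/s1 MISS; vc=[4,9]
#10 0x1da→b29/s1 L1-HIT; vc=[4,9]
#11 0x196→b25/s1 MISS; vc=[4,9,29]
#12 0x192→b25/s1 L1-HIT; vc=[4,9,29]
#13 0x46→b4/s0 VC-HIT; vc=[20,9,29]
#14 0x9d→b9/s1 VC-HIT; vc=[20,25,29]
#15 0x92→b9/s1 L1-HIT; vc=[20,25,29]

VC = [20, 25, 29]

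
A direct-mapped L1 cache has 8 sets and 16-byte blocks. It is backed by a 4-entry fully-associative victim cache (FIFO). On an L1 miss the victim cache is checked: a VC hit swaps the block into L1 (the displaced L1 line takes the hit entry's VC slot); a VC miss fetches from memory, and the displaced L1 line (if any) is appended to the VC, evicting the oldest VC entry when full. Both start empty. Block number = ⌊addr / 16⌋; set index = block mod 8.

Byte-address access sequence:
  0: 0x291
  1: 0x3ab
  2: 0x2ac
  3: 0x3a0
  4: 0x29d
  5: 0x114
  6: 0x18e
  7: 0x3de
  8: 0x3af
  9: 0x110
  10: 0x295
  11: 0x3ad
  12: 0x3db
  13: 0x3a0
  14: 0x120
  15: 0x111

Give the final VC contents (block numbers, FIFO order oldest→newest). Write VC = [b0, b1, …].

VC = [42, 41, 58]

#0 0x291→b41/s1 MISS; vc=[]
#1 0x3ab→b58/s2 MISS; vc=[]
#2 0x2ac→b42/s2 MISS; vc=[58]
#3 0x3a0→b58/s2 VC-HIT; vc=[42]
#4 0x29d→b41/s1 L1-HIT; vc=[42]
#5 0x114→b17/s1 MISS; vc=[42,41]
#6 0x18e→b24/s0 MISS; vc=[42,41]
#7 0x3de→b61/s5 MISS; vc=[42,41]
#8 0x3af→b58/s2 L1-HIT; vc=[42,41]
#9 0x110→b17/s1 L1-HIT; vc=[42,41]
#10 0x295→b41/s1 VC-HIT; vc=[42,17]
#11 0x3ad→b58/s2 L1-HIT; vc=[42,17]
#12 0x3db→b61/s5 L1-HIT; vc=[42,17]
#13 0x3a0→b58/s2 L1-HIT; vc=[42,17]
#14 0x120→b18/s2 MISS; vc=[42,17,58]
#15 0x111→b17/s1 VC-HIT; vc=[42,41,58]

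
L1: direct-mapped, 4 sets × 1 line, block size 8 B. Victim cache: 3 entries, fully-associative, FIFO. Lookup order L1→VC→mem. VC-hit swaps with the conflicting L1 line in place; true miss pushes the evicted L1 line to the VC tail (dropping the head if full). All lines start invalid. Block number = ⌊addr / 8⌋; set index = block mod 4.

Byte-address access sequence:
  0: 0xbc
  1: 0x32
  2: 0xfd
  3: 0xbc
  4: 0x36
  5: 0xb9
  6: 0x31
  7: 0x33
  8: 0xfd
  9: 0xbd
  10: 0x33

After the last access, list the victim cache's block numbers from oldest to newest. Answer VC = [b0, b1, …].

VC = [31]

0: 0xbc (blk 23, set 3) → MISS  vc=[]
1: 0x32 (blk 6, set 2) → MISS  vc=[]
2: 0xfd (blk 31, set 3) → MISS  vc=[23]
3: 0xbc (blk 23, set 3) → VC-HIT  vc=[31]
4: 0x36 (blk 6, set 2) → L1-HIT  vc=[31]
5: 0xb9 (blk 23, set 3) → L1-HIT  vc=[31]
6: 0x31 (blk 6, set 2) → L1-HIT  vc=[31]
7: 0x33 (blk 6, set 2) → L1-HIT  vc=[31]
8: 0xfd (blk 31, set 3) → VC-HIT  vc=[23]
9: 0xbd (blk 23, set 3) → VC-HIT  vc=[31]
10: 0x33 (blk 6, set 2) → L1-HIT  vc=[31]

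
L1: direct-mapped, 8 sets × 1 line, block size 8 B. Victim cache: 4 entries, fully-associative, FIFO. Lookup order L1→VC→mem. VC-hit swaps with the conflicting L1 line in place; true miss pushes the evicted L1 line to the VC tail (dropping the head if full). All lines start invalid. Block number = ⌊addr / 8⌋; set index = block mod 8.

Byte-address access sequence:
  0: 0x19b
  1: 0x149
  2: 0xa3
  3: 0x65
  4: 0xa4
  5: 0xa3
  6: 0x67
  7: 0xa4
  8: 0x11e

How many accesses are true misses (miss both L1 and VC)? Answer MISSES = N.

  [0] addr=0x19b blk=51 s=3: MISS | VC []
  [1] addr=0x149 blk=41 s=1: MISS | VC []
  [2] addr=0xa3 blk=20 s=4: MISS | VC []
  [3] addr=0x65 blk=12 s=4: MISS | VC [20]
  [4] addr=0xa4 blk=20 s=4: VC-HIT | VC [12]
  [5] addr=0xa3 blk=20 s=4: L1-HIT | VC [12]
  [6] addr=0x67 blk=12 s=4: VC-HIT | VC [20]
  [7] addr=0xa4 blk=20 s=4: VC-HIT | VC [12]
  [8] addr=0x11e blk=35 s=3: MISS | VC [12, 51]

MISSES = 5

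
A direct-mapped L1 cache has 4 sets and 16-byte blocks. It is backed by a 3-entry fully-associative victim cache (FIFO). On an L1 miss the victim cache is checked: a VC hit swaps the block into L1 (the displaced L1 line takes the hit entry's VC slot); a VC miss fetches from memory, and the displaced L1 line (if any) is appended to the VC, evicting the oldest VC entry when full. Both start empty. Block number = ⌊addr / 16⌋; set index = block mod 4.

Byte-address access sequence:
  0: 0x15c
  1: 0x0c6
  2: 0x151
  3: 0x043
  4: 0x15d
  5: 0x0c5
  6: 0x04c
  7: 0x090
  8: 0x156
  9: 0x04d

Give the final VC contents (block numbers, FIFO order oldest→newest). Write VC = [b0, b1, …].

VC = [12, 9]

  [0] addr=0x15c blk=21 s=1: MISS | VC []
  [1] addr=0xc6 blk=12 s=0: MISS | VC []
  [2] addr=0x151 blk=21 s=1: L1-HIT | VC []
  [3] addr=0x43 blk=4 s=0: MISS | VC [12]
  [4] addr=0x15d blk=21 s=1: L1-HIT | VC [12]
  [5] addr=0xc5 blk=12 s=0: VC-HIT | VC [4]
  [6] addr=0x4c blk=4 s=0: VC-HIT | VC [12]
  [7] addr=0x90 blk=9 s=1: MISS | VC [12, 21]
  [8] addr=0x156 blk=21 s=1: VC-HIT | VC [12, 9]
  [9] addr=0x4d blk=4 s=0: L1-HIT | VC [12, 9]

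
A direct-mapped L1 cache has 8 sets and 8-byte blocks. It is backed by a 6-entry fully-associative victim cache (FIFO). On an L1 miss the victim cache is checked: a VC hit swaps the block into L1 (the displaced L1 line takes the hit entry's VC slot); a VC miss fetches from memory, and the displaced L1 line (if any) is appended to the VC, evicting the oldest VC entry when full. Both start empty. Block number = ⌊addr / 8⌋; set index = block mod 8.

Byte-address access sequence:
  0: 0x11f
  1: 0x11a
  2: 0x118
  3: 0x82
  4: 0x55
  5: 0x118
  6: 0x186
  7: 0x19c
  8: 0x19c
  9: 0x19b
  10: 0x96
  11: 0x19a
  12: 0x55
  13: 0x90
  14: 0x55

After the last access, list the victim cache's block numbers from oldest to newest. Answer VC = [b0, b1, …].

VC = [16, 35, 18]

0: 0x11f (blk 35, set 3) → MISS  vc=[]
1: 0x11a (blk 35, set 3) → L1-HIT  vc=[]
2: 0x118 (blk 35, set 3) → L1-HIT  vc=[]
3: 0x82 (blk 16, set 0) → MISS  vc=[]
4: 0x55 (blk 10, set 2) → MISS  vc=[]
5: 0x118 (blk 35, set 3) → L1-HIT  vc=[]
6: 0x186 (blk 48, set 0) → MISS  vc=[16]
7: 0x19c (blk 51, set 3) → MISS  vc=[16, 35]
8: 0x19c (blk 51, set 3) → L1-HIT  vc=[16, 35]
9: 0x19b (blk 51, set 3) → L1-HIT  vc=[16, 35]
10: 0x96 (blk 18, set 2) → MISS  vc=[16, 35, 10]
11: 0x19a (blk 51, set 3) → L1-HIT  vc=[16, 35, 10]
12: 0x55 (blk 10, set 2) → VC-HIT  vc=[16, 35, 18]
13: 0x90 (blk 18, set 2) → VC-HIT  vc=[16, 35, 10]
14: 0x55 (blk 10, set 2) → VC-HIT  vc=[16, 35, 18]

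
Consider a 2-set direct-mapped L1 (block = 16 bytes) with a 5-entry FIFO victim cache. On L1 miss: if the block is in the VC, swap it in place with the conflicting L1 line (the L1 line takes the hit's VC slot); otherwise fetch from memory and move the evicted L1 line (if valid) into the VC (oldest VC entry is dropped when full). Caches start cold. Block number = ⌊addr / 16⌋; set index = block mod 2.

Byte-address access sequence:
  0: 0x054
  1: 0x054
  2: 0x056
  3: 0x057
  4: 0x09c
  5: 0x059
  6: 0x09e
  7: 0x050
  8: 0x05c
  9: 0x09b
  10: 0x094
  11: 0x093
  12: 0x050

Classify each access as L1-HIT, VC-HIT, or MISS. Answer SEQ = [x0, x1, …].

  [0] addr=0x54 blk=5 s=1: MISS | VC []
  [1] addr=0x54 blk=5 s=1: L1-HIT | VC []
  [2] addr=0x56 blk=5 s=1: L1-HIT | VC []
  [3] addr=0x57 blk=5 s=1: L1-HIT | VC []
  [4] addr=0x9c blk=9 s=1: MISS | VC [5]
  [5] addr=0x59 blk=5 s=1: VC-HIT | VC [9]
  [6] addr=0x9e blk=9 s=1: VC-HIT | VC [5]
  [7] addr=0x50 blk=5 s=1: VC-HIT | VC [9]
  [8] addr=0x5c blk=5 s=1: L1-HIT | VC [9]
  [9] addr=0x9b blk=9 s=1: VC-HIT | VC [5]
  [10] addr=0x94 blk=9 s=1: L1-HIT | VC [5]
  [11] addr=0x93 blk=9 s=1: L1-HIT | VC [5]
  [12] addr=0x50 blk=5 s=1: VC-HIT | VC [9]

SEQ = [MISS, L1-HIT, L1-HIT, L1-HIT, MISS, VC-HIT, VC-HIT, VC-HIT, L1-HIT, VC-HIT, L1-HIT, L1-HIT, VC-HIT]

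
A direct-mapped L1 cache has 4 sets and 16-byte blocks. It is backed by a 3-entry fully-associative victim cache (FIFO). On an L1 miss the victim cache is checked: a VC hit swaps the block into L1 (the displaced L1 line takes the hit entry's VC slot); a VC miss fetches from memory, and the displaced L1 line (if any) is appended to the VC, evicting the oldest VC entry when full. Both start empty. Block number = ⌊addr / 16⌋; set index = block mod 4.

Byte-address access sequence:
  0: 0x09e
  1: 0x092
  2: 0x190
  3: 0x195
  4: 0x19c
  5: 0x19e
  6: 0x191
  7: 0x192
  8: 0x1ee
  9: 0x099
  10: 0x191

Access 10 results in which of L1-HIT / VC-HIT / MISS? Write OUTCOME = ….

  [0] addr=0x9e blk=9 s=1: MISS | VC []
  [1] addr=0x92 blk=9 s=1: L1-HIT | VC []
  [2] addr=0x190 blk=25 s=1: MISS | VC [9]
  [3] addr=0x195 blk=25 s=1: L1-HIT | VC [9]
  [4] addr=0x19c blk=25 s=1: L1-HIT | VC [9]
  [5] addr=0x19e blk=25 s=1: L1-HIT | VC [9]
  [6] addr=0x191 blk=25 s=1: L1-HIT | VC [9]
  [7] addr=0x192 blk=25 s=1: L1-HIT | VC [9]
  [8] addr=0x1ee blk=30 s=2: MISS | VC [9]
  [9] addr=0x99 blk=9 s=1: VC-HIT | VC [25]
  [10] addr=0x191 blk=25 s=1: VC-HIT | VC [9]

OUTCOME = VC-HIT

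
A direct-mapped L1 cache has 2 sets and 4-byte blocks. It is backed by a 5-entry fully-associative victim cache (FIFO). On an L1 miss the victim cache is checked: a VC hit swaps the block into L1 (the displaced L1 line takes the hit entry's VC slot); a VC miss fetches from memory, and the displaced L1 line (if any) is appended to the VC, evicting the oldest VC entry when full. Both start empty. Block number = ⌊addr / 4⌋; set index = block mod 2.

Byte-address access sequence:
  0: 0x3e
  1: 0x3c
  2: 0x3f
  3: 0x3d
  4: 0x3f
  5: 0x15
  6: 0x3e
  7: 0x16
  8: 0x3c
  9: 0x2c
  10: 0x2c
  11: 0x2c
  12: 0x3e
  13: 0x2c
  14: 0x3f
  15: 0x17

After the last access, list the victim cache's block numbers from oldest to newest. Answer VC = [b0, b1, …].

VC = [15, 11]

0: 0x3e (blk 15, set 1) → MISS  vc=[]
1: 0x3c (blk 15, set 1) → L1-HIT  vc=[]
2: 0x3f (blk 15, set 1) → L1-HIT  vc=[]
3: 0x3d (blk 15, set 1) → L1-HIT  vc=[]
4: 0x3f (blk 15, set 1) → L1-HIT  vc=[]
5: 0x15 (blk 5, set 1) → MISS  vc=[15]
6: 0x3e (blk 15, set 1) → VC-HIT  vc=[5]
7: 0x16 (blk 5, set 1) → VC-HIT  vc=[15]
8: 0x3c (blk 15, set 1) → VC-HIT  vc=[5]
9: 0x2c (blk 11, set 1) → MISS  vc=[5, 15]
10: 0x2c (blk 11, set 1) → L1-HIT  vc=[5, 15]
11: 0x2c (blk 11, set 1) → L1-HIT  vc=[5, 15]
12: 0x3e (blk 15, set 1) → VC-HIT  vc=[5, 11]
13: 0x2c (blk 11, set 1) → VC-HIT  vc=[5, 15]
14: 0x3f (blk 15, set 1) → VC-HIT  vc=[5, 11]
15: 0x17 (blk 5, set 1) → VC-HIT  vc=[15, 11]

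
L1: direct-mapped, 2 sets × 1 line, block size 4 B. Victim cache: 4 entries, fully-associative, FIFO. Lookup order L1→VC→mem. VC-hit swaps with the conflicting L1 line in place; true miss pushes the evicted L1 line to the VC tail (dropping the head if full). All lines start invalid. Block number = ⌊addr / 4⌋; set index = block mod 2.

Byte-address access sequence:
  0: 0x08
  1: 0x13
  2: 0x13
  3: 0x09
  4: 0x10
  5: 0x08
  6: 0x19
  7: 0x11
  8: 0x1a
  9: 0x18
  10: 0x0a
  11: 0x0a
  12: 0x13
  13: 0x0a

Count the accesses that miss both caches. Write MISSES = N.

0: 0x8 (blk 2, set 0) → MISS  vc=[]
1: 0x13 (blk 4, set 0) → MISS  vc=[2]
2: 0x13 (blk 4, set 0) → L1-HIT  vc=[2]
3: 0x9 (blk 2, set 0) → VC-HIT  vc=[4]
4: 0x10 (blk 4, set 0) → VC-HIT  vc=[2]
5: 0x8 (blk 2, set 0) → VC-HIT  vc=[4]
6: 0x19 (blk 6, set 0) → MISS  vc=[4, 2]
7: 0x11 (blk 4, set 0) → VC-HIT  vc=[6, 2]
8: 0x1a (blk 6, set 0) → VC-HIT  vc=[4, 2]
9: 0x18 (blk 6, set 0) → L1-HIT  vc=[4, 2]
10: 0xa (blk 2, set 0) → VC-HIT  vc=[4, 6]
11: 0xa (blk 2, set 0) → L1-HIT  vc=[4, 6]
12: 0x13 (blk 4, set 0) → VC-HIT  vc=[2, 6]
13: 0xa (blk 2, set 0) → VC-HIT  vc=[4, 6]

MISSES = 3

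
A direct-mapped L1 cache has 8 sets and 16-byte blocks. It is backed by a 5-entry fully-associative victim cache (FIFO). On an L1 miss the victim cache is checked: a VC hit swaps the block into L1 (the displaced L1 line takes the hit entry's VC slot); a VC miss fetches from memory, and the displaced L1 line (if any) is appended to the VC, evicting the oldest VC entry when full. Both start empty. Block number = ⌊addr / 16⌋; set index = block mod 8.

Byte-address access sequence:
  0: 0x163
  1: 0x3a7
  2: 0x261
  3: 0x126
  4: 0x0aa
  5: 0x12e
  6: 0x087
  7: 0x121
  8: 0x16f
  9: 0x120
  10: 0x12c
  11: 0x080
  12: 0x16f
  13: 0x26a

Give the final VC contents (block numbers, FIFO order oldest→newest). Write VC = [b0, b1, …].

0: 0x163 (blk 22, set 6) → MISS  vc=[]
1: 0x3a7 (blk 58, set 2) → MISS  vc=[]
2: 0x261 (blk 38, set 6) → MISS  vc=[22]
3: 0x126 (blk 18, set 2) → MISS  vc=[22, 58]
4: 0xaa (blk 10, set 2) → MISS  vc=[22, 58, 18]
5: 0x12e (blk 18, set 2) → VC-HIT  vc=[22, 58, 10]
6: 0x87 (blk 8, set 0) → MISS  vc=[22, 58, 10]
7: 0x121 (blk 18, set 2) → L1-HIT  vc=[22, 58, 10]
8: 0x16f (blk 22, set 6) → VC-HIT  vc=[38, 58, 10]
9: 0x120 (blk 18, set 2) → L1-HIT  vc=[38, 58, 10]
10: 0x12c (blk 18, set 2) → L1-HIT  vc=[38, 58, 10]
11: 0x80 (blk 8, set 0) → L1-HIT  vc=[38, 58, 10]
12: 0x16f (blk 22, set 6) → L1-HIT  vc=[38, 58, 10]
13: 0x26a (blk 38, set 6) → VC-HIT  vc=[22, 58, 10]

VC = [22, 58, 10]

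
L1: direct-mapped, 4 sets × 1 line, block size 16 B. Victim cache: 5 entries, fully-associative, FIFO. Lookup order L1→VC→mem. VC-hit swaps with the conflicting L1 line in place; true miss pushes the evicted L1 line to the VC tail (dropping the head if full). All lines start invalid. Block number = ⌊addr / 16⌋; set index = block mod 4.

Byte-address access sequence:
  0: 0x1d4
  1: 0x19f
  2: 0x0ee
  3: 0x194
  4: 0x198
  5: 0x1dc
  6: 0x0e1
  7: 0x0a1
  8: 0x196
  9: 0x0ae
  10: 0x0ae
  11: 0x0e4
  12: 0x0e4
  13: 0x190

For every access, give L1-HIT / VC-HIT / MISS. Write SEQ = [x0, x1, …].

SEQ = [MISS, MISS, MISS, L1-HIT, L1-HIT, VC-HIT, L1-HIT, MISS, VC-HIT, L1-HIT, L1-HIT, VC-HIT, L1-HIT, L1-HIT]

0: 0x1d4 (blk 29, set 1) → MISS  vc=[]
1: 0x19f (blk 25, set 1) → MISS  vc=[29]
2: 0xee (blk 14, set 2) → MISS  vc=[29]
3: 0x194 (blk 25, set 1) → L1-HIT  vc=[29]
4: 0x198 (blk 25, set 1) → L1-HIT  vc=[29]
5: 0x1dc (blk 29, set 1) → VC-HIT  vc=[25]
6: 0xe1 (blk 14, set 2) → L1-HIT  vc=[25]
7: 0xa1 (blk 10, set 2) → MISS  vc=[25, 14]
8: 0x196 (blk 25, set 1) → VC-HIT  vc=[29, 14]
9: 0xae (blk 10, set 2) → L1-HIT  vc=[29, 14]
10: 0xae (blk 10, set 2) → L1-HIT  vc=[29, 14]
11: 0xe4 (blk 14, set 2) → VC-HIT  vc=[29, 10]
12: 0xe4 (blk 14, set 2) → L1-HIT  vc=[29, 10]
13: 0x190 (blk 25, set 1) → L1-HIT  vc=[29, 10]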